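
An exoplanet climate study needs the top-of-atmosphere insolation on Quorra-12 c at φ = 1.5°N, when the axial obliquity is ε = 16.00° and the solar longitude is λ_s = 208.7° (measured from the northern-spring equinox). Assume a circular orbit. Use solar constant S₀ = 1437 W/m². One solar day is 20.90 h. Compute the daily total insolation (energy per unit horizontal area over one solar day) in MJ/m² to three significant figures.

33.9 MJ/m²

Solar declination: sin δ = sin ε · sin λ_s = sin 16.00° × sin 208.7° = -0.13237, so δ = -7.606°.
cos H₀ = −tan(+1.5°) tan(-7.606°) = 0.0035, H₀ = 1.5673 rad.
Bracket: H₀ sin φ sin δ + cos φ cos δ sin H₀ = 1.5673×0.02618×-0.13237 + 0.99966×0.99120×0.99999 = -0.005431 + 0.990853 = 0.985422.
Q̄ = (S₀/π) × [bracket] = (1437/π) × 0.985422 = 450.74 W/m².
Daily total = Q̄ × 20.90 h × 3600 s/h = 450.74 × 20.90 × 3600 / 10⁶ = 33.91 MJ/m².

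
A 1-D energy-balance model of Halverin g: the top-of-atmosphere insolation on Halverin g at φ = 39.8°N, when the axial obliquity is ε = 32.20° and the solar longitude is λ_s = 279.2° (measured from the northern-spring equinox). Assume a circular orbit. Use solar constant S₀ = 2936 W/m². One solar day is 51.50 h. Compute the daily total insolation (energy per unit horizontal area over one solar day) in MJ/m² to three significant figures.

37.0 MJ/m²

Solar declination: sin δ = sin ε · sin λ_s = sin 32.20° × sin 279.2° = -0.52602, so δ = -31.737°.
cos H₀ = −tan(+39.8°) tan(-31.737°) = 0.5153, H₀ = 1.0294 rad.
Bracket: H₀ sin φ sin δ + cos φ cos δ sin H₀ = 1.0294×0.64011×-0.52602 + 0.76828×0.85047×0.85700 = -0.346610 + 0.559963 = 0.213353.
Q̄ = (S₀/π) × [bracket] = (2936/π) × 0.213353 = 199.39 W/m².
Daily total = Q̄ × 51.50 h × 3600 s/h = 199.39 × 51.50 × 3600 / 10⁶ = 36.97 MJ/m².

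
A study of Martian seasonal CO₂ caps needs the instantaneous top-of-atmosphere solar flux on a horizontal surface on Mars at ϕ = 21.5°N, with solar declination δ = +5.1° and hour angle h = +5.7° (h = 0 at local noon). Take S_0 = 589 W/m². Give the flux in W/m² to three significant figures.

cos θ_z = sin ϕ sin δ + cos ϕ cos δ cos h = 0.032580 + 0.922152 = 0.954732.
Flux = S_0 · cos θ_z = 589 × 0.954732 = 562.3 W/m².

562 W/m²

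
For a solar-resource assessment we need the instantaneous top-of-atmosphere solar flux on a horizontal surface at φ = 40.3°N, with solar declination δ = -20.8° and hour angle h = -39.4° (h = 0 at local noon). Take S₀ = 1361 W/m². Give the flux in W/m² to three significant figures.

437 W/m²

cos θ_z = sin φ sin δ + cos φ cos δ cos h = -0.229680 + 0.550930 = 0.321250.
Flux = S₀ · cos θ_z = 1361 × 0.321250 = 437.2 W/m².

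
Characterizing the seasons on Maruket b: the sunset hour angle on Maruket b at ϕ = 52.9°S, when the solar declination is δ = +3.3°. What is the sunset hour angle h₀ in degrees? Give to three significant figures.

cos h₀ = −tan ϕ · tan δ = −tan(-52.9°) × tan(+3.300°) = 0.0762, so h₀ = 1.4945 rad = 85.63°.

h₀ = 85.6°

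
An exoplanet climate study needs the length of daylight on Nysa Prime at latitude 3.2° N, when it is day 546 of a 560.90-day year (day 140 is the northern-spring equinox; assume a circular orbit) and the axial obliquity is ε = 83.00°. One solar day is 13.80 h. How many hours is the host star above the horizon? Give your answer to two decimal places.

5.70 h

Solar longitude: L_s = 360° × (546 − 140)/560.90 = 260.581°.
sin δ = sin 83.00° × sin 260.581° = -0.97917, so δ = -78.284°.
cos h₀ = −tan ϕ · tan δ = −tan(+3.2°) × tan(-78.284°) = 0.2696, so h₀ = 1.2978 rad = 74.36°.
Daylight = 2h₀/(2π) × 13.80 h = (1.2978/π) × 13.80 = 5.70 h.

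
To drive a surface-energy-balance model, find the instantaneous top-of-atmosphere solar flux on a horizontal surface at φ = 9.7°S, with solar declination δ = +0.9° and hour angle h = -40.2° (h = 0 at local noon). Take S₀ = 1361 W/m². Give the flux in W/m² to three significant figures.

cos θ_z = sin φ sin δ + cos φ cos δ cos h = -0.002647 + 0.752784 = 0.750137.
Flux = S₀ · cos θ_z = 1361 × 0.750137 = 1021 W/m².

1.02e+03 W/m²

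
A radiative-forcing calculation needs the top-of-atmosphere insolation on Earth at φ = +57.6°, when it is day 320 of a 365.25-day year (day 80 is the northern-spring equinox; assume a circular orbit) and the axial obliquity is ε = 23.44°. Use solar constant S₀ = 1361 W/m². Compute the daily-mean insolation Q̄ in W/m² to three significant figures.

Solar longitude: λ_s = 360° × (320 − 80)/365.25 = 236.550°.
sin δ = sin 23.44° × sin 236.550° = -0.33190, so δ = -19.384°.
cos H₀ = −tan(+57.6°) tan(-19.384°) = 0.5544, H₀ = 0.9831 rad.
Bracket: H₀ sin φ sin δ + cos φ cos δ sin H₀ = 0.9831×0.84433×-0.33190 + 0.53583×0.94331×0.83223 = -0.275497 + 0.420654 = 0.145157.
Q̄ = (S₀/π) × [bracket] = (1361/π) × 0.145157 = 62.88 W/m².

Q̄ ≈ 62.9 W/m²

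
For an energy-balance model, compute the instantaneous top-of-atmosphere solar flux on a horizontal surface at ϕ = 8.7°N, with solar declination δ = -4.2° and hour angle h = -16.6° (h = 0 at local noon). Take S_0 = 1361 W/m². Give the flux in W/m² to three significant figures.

1.27e+03 W/m²

cos θ_z = sin ϕ sin δ + cos ϕ cos δ cos h = -0.011078 + 0.944752 = 0.933674.
Flux = S_0 · cos θ_z = 1361 × 0.933674 = 1271 W/m².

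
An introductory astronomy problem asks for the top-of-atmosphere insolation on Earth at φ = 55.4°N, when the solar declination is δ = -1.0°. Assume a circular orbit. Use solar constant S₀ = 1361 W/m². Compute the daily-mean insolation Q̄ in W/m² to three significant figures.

cos H₀ = −tan(+55.4°) tan(-1.000°) = 0.0253, H₀ = 1.5455 rad.
Bracket: H₀ sin φ sin δ + cos φ cos δ sin H₀ = 1.5455×0.82314×-0.01745 + 0.56784×0.99985×0.99968 = -0.022199 + 0.567573 = 0.545374.
Q̄ = (S₀/π) × [bracket] = (1361/π) × 0.545374 = 236.3 W/m².

Q̄ ≈ 236 W/m²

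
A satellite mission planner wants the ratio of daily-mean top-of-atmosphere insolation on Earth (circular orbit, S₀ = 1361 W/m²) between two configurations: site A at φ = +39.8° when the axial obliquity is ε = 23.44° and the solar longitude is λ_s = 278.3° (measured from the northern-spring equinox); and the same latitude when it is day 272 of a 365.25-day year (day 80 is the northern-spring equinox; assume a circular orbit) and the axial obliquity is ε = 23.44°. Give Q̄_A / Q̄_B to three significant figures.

— Configuration A (φ=+39.8°):
Solar declination: sin δ = sin ε · sin λ_s = sin 23.44° × sin 278.3° = -0.39362, so δ = -23.180°.
cos H₀ = −tan(+39.8°) tan(-23.180°) = 0.3568, H₀ = 1.2060 rad.
Bracket: H₀ sin φ sin δ + cos φ cos δ sin H₀ = 1.2060×0.64011×-0.39362 + 0.76828×0.91927×0.93420 = -0.303864 + 0.659785 = 0.355921.
Q̄ = (S₀/π) × [bracket] = (1361/π) × 0.355921 = 154.19 W/m².
— Configuration B (φ=+39.8°):
Solar longitude: λ_s = 360° × (272 − 80)/365.25 = 189.240°.
sin δ = sin 23.44° × sin 189.240° = -0.06387, so δ = -3.662°.
cos H₀ = −tan(+39.8°) tan(-3.662°) = 0.0533, H₀ = 1.5174 rad.
Bracket: H₀ sin φ sin δ + cos φ cos δ sin H₀ = 1.5174×0.64011×-0.06387 + 0.76828×0.99796×0.99858 = -0.062037 + 0.765624 = 0.703587.
Q̄ = (S₀/π) × [bracket] = (1361/π) × 0.703587 = 304.81 W/m².
Ratio Q̄_A / Q̄_B = 154.19 / 304.81 = 0.5059.

Q̄_A / Q̄_B ≈ 0.506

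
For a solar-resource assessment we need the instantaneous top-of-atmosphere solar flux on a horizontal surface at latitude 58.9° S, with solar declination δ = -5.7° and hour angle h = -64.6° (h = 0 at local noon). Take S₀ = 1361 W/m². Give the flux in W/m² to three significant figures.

416 W/m²

cos θ_z = sin φ sin δ + cos φ cos δ cos h = 0.085044 + 0.220464 = 0.305508.
Flux = S₀ · cos θ_z = 1361 × 0.305508 = 415.8 W/m².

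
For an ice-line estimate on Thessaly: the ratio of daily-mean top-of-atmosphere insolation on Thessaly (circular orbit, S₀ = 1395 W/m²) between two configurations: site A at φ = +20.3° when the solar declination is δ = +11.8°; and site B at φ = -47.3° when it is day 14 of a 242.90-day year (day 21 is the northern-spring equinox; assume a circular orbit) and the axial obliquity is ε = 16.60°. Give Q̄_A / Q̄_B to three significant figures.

Q̄_A / Q̄_B ≈ 1.40

— Configuration A (φ=+20.3°):
cos H₀ = −tan(+20.3°) tan(+11.800°) = -0.0773, H₀ = 1.6482 rad.
Bracket: H₀ sin φ sin δ + cos φ cos δ sin H₀ = 1.6482×0.34694×0.20450 + 0.93789×0.97887×0.99701 = 0.116939 + 0.915327 = 1.032266.
Q̄ = (S₀/π) × [bracket] = (1395/π) × 1.032266 = 458.37 W/m².
— Configuration B (φ=-47.3°):
Solar longitude: λ_s = 360° × (14 − 21)/242.90 = -10.375°, i.e. -10.375° + 360° = 349.625°.
sin δ = sin 16.60° × sin 349.625° = -0.05145, so δ = -2.949°.
cos H₀ = −tan(-47.3°) tan(-2.949°) = -0.0558, H₀ = 1.6267 rad.
Bracket: H₀ sin φ sin δ + cos φ cos δ sin H₀ = 1.6267×-0.73491×-0.05145 + 0.67816×0.99868×0.99844 = 0.061507 + 0.676208 = 0.737715.
Q̄ = (S₀/π) × [bracket] = (1395/π) × 0.737715 = 327.58 W/m².
Ratio Q̄_A / Q̄_B = 458.37 / 327.58 = 1.399.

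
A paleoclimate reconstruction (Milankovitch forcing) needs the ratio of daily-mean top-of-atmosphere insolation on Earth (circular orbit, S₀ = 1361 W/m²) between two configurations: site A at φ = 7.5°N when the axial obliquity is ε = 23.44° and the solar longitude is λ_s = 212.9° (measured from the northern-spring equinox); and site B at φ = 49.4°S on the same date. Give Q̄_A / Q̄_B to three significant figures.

— Configuration A (φ=+7.5°):
Solar declination: sin δ = sin ε · sin λ_s = sin 23.44° × sin 212.9° = -0.21607, so δ = -12.478°.
cos H₀ = −tan(+7.5°) tan(-12.478°) = 0.0291, H₀ = 1.5417 rad.
Bracket: H₀ sin φ sin δ + cos φ cos δ sin H₀ = 1.5417×0.13053×-0.21607 + 0.99144×0.97638×0.99958 = -0.043482 + 0.967616 = 0.924134.
Q̄ = (S₀/π) × [bracket] = (1361/π) × 0.924134 = 400.35 W/m².
— Configuration B (φ=-49.4°):
cos H₀ = −tan(-49.4°) tan(-12.478°) = -0.2582, H₀ = 1.8319 rad.
Bracket: H₀ sin φ sin δ + cos φ cos δ sin H₀ = 1.8319×-0.75927×-0.21607 + 0.65077×0.97638×0.96609 = 0.300533 + 0.613852 = 0.914385.
Q̄ = (S₀/π) × [bracket] = (1361/π) × 0.914385 = 396.13 W/m².
Ratio Q̄_A / Q̄_B = 400.35 / 396.13 = 1.011.

Q̄_A / Q̄_B ≈ 1.01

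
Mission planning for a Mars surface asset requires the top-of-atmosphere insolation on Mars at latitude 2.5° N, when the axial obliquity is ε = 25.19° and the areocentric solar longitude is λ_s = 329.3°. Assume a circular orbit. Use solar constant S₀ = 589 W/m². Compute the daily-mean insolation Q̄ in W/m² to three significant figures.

sin δ = sin 25.19° × sin 329.3° = -0.21730, so δ = -12.550°.
cos H₀ = −tan(+2.5°) tan(-12.550°) = 0.0097, H₀ = 1.5611 rad.
Bracket: H₀ sin φ sin δ + cos φ cos δ sin H₀ = 1.5611×0.04362×-0.21730 + 0.99905×0.97611×0.99995 = -0.014797 + 0.975134 = 0.960337.
Q̄ = (S₀/π) × [bracket] = (589/π) × 0.960337 = 180.0 W/m².

Q̄ ≈ 180 W/m²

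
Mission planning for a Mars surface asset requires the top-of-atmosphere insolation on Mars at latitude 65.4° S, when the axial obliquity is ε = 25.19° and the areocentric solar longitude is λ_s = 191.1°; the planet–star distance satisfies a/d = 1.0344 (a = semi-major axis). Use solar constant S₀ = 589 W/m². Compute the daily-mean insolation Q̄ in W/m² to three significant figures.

sin δ = sin 25.19° × sin 191.1° = -0.08194, so δ = -4.700°.
cos H₀ = −tan(-65.4°) tan(-4.700°) = -0.1796, H₀ = 1.7514 rad.
Bracket: H₀ sin φ sin δ + cos φ cos δ sin H₀ = 1.7514×-0.90924×-0.08194 + 0.41628×0.99664×0.98374 = 0.130485 + 0.408135 = 0.538620.
Inverse-square distance factor (a/d)² = 1.0344² = 1.069983.
Q̄ = (S₀/π) × 1.069983 × [bracket] = (589/π) × 1.069983 × 0.538620 = 108.1 W/m².

Q̄ ≈ 108 W/m²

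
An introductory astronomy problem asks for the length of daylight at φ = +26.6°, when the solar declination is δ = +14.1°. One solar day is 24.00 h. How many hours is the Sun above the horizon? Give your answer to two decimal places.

12.96 h

cos H₀ = −tan φ · tan δ = −tan(+26.6°) × tan(+14.100°) = -0.1258, so H₀ = 1.6969 rad = 97.23°.
Daylight = 2H₀/(2π) × 24.00 h = (1.6969/π) × 24.00 = 12.96 h.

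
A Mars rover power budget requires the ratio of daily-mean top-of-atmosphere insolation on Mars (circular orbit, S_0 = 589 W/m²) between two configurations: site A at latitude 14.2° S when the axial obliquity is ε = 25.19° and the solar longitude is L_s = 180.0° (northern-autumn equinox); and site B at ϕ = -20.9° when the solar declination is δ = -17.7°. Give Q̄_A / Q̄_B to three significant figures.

— Configuration A (ϕ=-14.2°):
Solar declination: sin δ = sin ε · sin L_s = sin 25.19° × sin 180.0° = 0.00000, so δ = +0.000°.
cos h₀ = −tan(-14.2°) tan(+0.000°) = 0.0000, h₀ = 1.5708 rad.
Bracket: h₀ sin ϕ sin δ + cos ϕ cos δ sin h₀ = 1.5708×-0.24531×0.00000 + 0.96945×1.00000×1.00000 = -0.000000 + 0.969450 = 0.969450.
Q̄ = (S_0/π) × [bracket] = (589/π) × 0.969450 = 181.76 W/m².
— Configuration B (ϕ=-20.9°):
cos h₀ = −tan(-20.9°) tan(-17.700°) = -0.1219, h₀ = 1.6930 rad.
Bracket: h₀ sin ϕ sin δ + cos ϕ cos δ sin h₀ = 1.6930×-0.35674×-0.30403 + 0.93420×0.95266×0.99255 = 0.183622 + 0.883345 = 1.066967.
Q̄ = (S_0/π) × [bracket] = (589/π) × 1.066967 = 200.04 W/m².
Ratio Q̄_A / Q̄_B = 181.76 / 200.04 = 0.9086.

Q̄_A / Q̄_B ≈ 0.909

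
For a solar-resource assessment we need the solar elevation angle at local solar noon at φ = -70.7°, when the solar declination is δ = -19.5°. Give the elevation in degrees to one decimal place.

38.8°

At local noon the hour angle is zero, so the zenith angle equals |φ − δ| = |-70.7° − (-19.500°)| = 51.200°.
Elevation = 90° − 51.200° = 38.8°.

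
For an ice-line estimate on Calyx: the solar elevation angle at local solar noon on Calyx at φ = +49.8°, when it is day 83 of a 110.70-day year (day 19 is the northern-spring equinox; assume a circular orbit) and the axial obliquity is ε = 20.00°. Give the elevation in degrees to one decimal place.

30.9°

Solar longitude: λ_s = 360° × (83 − 19)/110.70 = 208.130°.
sin δ = sin 20.00° × sin 208.130° = -0.16125, so δ = -9.280°.
At local noon the hour angle is zero, so the zenith angle equals |φ − δ| = |+49.8° − (-9.280°)| = 59.080°.
Elevation = 90° − 59.080° = 30.9°.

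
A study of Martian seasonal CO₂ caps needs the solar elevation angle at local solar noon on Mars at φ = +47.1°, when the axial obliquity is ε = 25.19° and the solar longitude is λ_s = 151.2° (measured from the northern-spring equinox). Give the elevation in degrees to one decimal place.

54.7°

Solar declination: sin δ = sin ε · sin λ_s = sin 25.19° × sin 151.2° = 0.20504, so δ = +11.832°.
At local noon the hour angle is zero, so the zenith angle equals |φ − δ| = |+47.1° − (+11.832°)| = 35.268°.
Elevation = 90° − 35.268° = 54.7°.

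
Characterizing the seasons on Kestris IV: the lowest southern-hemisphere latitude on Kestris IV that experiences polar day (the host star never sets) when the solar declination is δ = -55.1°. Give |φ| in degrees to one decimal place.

|φ| = 34.9°

Polar day requires cos H₀ = −tan φ tan δ ≤ −1, i.e. tan φ tan δ ≥ 1.
The boundary is |tan φ| · |tan δ| = 1, so |φ| = 90° − |δ| = 90° − 55.1° = 34.9° in the southern hemisphere.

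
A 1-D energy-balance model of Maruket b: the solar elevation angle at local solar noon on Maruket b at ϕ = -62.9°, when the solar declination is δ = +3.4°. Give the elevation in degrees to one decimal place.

23.7°

At local noon the hour angle is zero, so the zenith angle equals |ϕ − δ| = |-62.9° − (+3.400°)| = 66.300°.
Elevation = 90° − 66.300° = 23.7°.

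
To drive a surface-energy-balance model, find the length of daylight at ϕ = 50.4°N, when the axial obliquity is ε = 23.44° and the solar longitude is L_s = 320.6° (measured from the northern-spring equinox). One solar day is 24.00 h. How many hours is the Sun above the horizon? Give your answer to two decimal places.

Solar declination: sin δ = sin ε · sin L_s = sin 23.44° × sin 320.6° = -0.25249, so δ = -14.625°.
cos h₀ = −tan ϕ · tan δ = −tan(+50.4°) × tan(-14.625°) = 0.3154, so h₀ = 1.2499 rad = 71.61°.
Daylight = 2h₀/(2π) × 24.00 h = (1.2499/π) × 24.00 = 9.55 h.

9.55 h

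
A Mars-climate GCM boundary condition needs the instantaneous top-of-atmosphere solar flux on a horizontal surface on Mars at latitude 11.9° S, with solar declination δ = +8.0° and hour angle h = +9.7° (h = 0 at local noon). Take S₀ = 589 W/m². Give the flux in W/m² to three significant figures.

546 W/m²

cos θ_z = sin φ sin δ + cos φ cos δ cos h = -0.028698 + 0.955133 = 0.926435.
Flux = S₀ · cos θ_z = 589 × 0.926435 = 545.7 W/m².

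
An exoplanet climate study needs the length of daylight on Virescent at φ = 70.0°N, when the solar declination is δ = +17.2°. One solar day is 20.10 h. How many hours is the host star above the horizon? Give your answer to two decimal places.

16.56 h

cos H₀ = −tan φ · tan δ = −tan(+70.0°) × tan(+17.200°) = -0.8505, so H₀ = 2.5877 rad = 148.26°.
Daylight = 2H₀/(2π) × 20.10 h = (2.5877/π) × 20.10 = 16.56 h.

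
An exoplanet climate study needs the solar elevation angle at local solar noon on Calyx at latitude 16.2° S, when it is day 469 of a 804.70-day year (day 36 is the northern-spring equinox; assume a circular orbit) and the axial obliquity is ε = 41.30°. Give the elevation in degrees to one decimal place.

82.8°

Solar longitude: λ_s = 360° × (469 − 36)/804.70 = 193.712°.
sin δ = sin 41.30° × sin 193.712° = -0.15645, so δ = -9.001°.
At local noon the hour angle is zero, so the zenith angle equals |φ − δ| = |-16.2° − (-9.001°)| = 7.199°.
Elevation = 90° − 7.199° = 82.8°.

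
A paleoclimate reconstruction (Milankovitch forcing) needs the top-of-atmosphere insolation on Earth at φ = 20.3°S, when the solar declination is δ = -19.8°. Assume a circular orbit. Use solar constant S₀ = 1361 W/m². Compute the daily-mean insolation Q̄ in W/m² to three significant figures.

Q̄ ≈ 466 W/m²

cos H₀ = −tan(-20.3°) tan(-19.800°) = -0.1332, H₀ = 1.7044 rad.
Bracket: H₀ sin φ sin δ + cos φ cos δ sin H₀ = 1.7044×-0.34694×-0.33874 + 0.93789×0.94088×0.99109 = 0.200305 + 0.874579 = 1.074884.
Q̄ = (S₀/π) × [bracket] = (1361/π) × 1.074884 = 465.7 W/m².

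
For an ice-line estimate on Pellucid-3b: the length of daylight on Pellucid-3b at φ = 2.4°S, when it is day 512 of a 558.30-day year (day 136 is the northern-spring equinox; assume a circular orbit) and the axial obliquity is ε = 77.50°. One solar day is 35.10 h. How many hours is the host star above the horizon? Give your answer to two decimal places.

Solar longitude: λ_s = 360° × (512 − 136)/558.30 = 242.450°.
sin δ = sin 77.50° × sin 242.450° = -0.86559, so δ = -59.951°.
cos H₀ = −tan φ · tan δ = −tan(-2.4°) × tan(-59.951°) = -0.0725, so H₀ = 1.6433 rad = 94.15°.
Daylight = 2H₀/(2π) × 35.10 h = (1.6433/π) × 35.10 = 18.36 h.

18.36 h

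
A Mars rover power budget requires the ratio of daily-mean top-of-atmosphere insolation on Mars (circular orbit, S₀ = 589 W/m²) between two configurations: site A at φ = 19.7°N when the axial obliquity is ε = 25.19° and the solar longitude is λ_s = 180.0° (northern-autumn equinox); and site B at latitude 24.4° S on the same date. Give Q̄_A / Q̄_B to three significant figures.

Q̄_A / Q̄_B ≈ 1.03

— Configuration A (φ=+19.7°):
Solar declination: sin δ = sin ε · sin λ_s = sin 25.19° × sin 180.0° = 0.00000, so δ = +0.000°.
cos H₀ = −tan(+19.7°) tan(+0.000°) = -0.0000, H₀ = 1.5708 rad.
Bracket: H₀ sin φ sin δ + cos φ cos δ sin H₀ = 1.5708×0.33710×0.00000 + 0.94147×1.00000×1.00000 = 0.000000 + 0.941470 = 0.941470.
Q̄ = (S₀/π) × [bracket] = (589/π) × 0.941470 = 176.51 W/m².
— Configuration B (φ=-24.4°):
cos H₀ = −tan(-24.4°) tan(+0.000°) = 0.0000, H₀ = 1.5708 rad.
Bracket: H₀ sin φ sin δ + cos φ cos δ sin H₀ = 1.5708×-0.41310×0.00000 + 0.91068×1.00000×1.00000 = -0.000000 + 0.910680 = 0.910680.
Q̄ = (S₀/π) × [bracket] = (589/π) × 0.910680 = 170.74 W/m².
Ratio Q̄_A / Q̄_B = 176.51 / 170.74 = 1.034.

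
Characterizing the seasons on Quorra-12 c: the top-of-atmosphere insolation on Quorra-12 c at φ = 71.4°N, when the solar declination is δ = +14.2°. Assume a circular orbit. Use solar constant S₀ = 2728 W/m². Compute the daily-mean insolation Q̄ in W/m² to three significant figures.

cos H₀ = −tan(+71.4°) tan(+14.200°) = -0.7519, H₀ = 2.4217 rad.
Bracket: H₀ sin φ sin δ + cos φ cos δ sin H₀ = 2.4217×0.94777×0.24531 + 0.31896×0.96945×0.65929 = 0.563039 + 0.203863 = 0.766902.
Q̄ = (S₀/π) × [bracket] = (2728/π) × 0.766902 = 665.9 W/m².

Q̄ ≈ 666 W/m²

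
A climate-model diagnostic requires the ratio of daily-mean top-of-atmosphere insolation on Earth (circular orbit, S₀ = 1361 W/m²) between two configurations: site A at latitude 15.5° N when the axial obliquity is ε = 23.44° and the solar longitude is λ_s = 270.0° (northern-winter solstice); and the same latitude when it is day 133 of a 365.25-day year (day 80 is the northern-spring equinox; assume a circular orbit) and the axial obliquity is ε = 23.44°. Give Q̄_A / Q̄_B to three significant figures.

Q̄_A / Q̄_B ≈ 0.689

— Configuration A (φ=+15.5°):
Solar declination: sin δ = sin ε · sin λ_s = sin 23.44° × sin 270.0° = -0.39779, so δ = -23.440°.
cos H₀ = −tan(+15.5°) tan(-23.440°) = 0.1202, H₀ = 1.4503 rad.
Bracket: H₀ sin φ sin δ + cos φ cos δ sin H₀ = 1.4503×0.26724×-0.39779 + 0.96363×0.91748×0.99274 = -0.154175 + 0.877693 = 0.723518.
Q̄ = (S₀/π) × [bracket] = (1361/π) × 0.723518 = 313.44 W/m².
— Configuration B (φ=+15.5°):
Solar longitude: λ_s = 360° × (133 − 80)/365.25 = 52.238°.
sin δ = sin 23.44° × sin 52.238° = 0.31448, so δ = +18.329°.
cos H₀ = −tan(+15.5°) tan(+18.329°) = -0.0919, H₀ = 1.6628 rad.
Bracket: H₀ sin φ sin δ + cos φ cos δ sin H₀ = 1.6628×0.26724×0.31448 + 0.96363×0.94927×0.99577 = 0.139744 + 0.910876 = 1.050620.
Q̄ = (S₀/π) × [bracket] = (1361/π) × 1.050620 = 455.15 W/m².
Ratio Q̄_A / Q̄_B = 313.44 / 455.15 = 0.6887.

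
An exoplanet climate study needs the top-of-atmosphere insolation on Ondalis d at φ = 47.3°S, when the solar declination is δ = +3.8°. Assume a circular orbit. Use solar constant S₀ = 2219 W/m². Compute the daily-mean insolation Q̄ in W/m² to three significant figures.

cos H₀ = −tan(-47.3°) tan(+3.800°) = 0.0720, H₀ = 1.4988 rad.
Bracket: H₀ sin φ sin δ + cos φ cos δ sin H₀ = 1.4988×-0.73491×0.06627 + 0.67816×0.99780×0.99741 = -0.072995 + 0.674915 = 0.601920.
Q̄ = (S₀/π) × [bracket] = (2219/π) × 0.601920 = 425.2 W/m².

Q̄ ≈ 425 W/m²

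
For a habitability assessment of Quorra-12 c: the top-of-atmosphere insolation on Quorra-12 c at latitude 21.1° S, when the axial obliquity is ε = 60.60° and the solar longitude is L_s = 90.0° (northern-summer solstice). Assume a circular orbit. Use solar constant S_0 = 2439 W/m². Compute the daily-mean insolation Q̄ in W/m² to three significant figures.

Solar declination: sin δ = sin ε · sin L_s = sin 60.60° × sin 90.0° = 0.87121, so δ = +60.600°.
cos h₀ = −tan(-21.1°) tan(+60.600°) = 0.6848, h₀ = 0.8165 rad.
Bracket: h₀ sin ϕ sin δ + cos ϕ cos δ sin h₀ = 0.8165×-0.36000×0.87121 + 0.93295×0.49090×0.72873 = -0.256083 + 0.333748 = 0.077665.
Q̄ = (S_0/π) × [bracket] = (2439/π) × 0.077665 = 60.30 W/m².

Q̄ ≈ 60.3 W/m²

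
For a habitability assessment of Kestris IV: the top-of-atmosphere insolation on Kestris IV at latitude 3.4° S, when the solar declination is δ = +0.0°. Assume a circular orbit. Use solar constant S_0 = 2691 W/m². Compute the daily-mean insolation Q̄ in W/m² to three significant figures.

Q̄ ≈ 855 W/m²

cos h₀ = −tan(-3.4°) tan(+0.000°) = 0.0000, h₀ = 1.5708 rad.
Bracket: h₀ sin ϕ sin δ + cos ϕ cos δ sin h₀ = 1.5708×-0.05931×0.00000 + 0.99824×1.00000×1.00000 = -0.000000 + 0.998240 = 0.998240.
Q̄ = (S_0/π) × [bracket] = (2691/π) × 0.998240 = 855.1 W/m².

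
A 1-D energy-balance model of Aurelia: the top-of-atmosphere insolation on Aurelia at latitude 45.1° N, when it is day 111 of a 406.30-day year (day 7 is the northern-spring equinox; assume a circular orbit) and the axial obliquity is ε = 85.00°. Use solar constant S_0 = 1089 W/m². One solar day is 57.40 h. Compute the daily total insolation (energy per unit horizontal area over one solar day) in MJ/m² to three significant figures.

Solar longitude: L_s = 360° × (111 − 7)/406.30 = 92.149°.
sin δ = sin 85.00° × sin 92.149° = 0.99549, so δ = +84.559°.
cos h₀ = −tan(+45.1°) tan(+84.559°) = -10.5353 ≤ −1 ⇒ polar day, h₀ = π.
Bracket: h₀ sin ϕ sin δ + cos ϕ cos δ sin h₀ = 3.1416×0.70834×0.99549 + 0.70587×0.09482×0.00000 = 2.215285 + 0.000000 = 2.215285.
Q̄ = (S_0/π) × [bracket] = (1089/π) × 2.215285 = 767.91 W/m².
Daily total = Q̄ × 57.40 h × 3600 s/h = 767.91 × 57.40 × 3600 / 10⁶ = 158.7 MJ/m².

159 MJ/m²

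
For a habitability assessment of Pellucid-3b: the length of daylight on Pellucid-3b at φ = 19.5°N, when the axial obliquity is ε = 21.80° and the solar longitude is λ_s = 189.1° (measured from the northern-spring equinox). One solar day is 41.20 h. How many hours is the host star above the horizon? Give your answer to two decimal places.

20.33 h

Solar declination: sin δ = sin ε · sin λ_s = sin 21.80° × sin 189.1° = -0.05873, so δ = -3.367°.
cos H₀ = −tan φ · tan δ = −tan(+19.5°) × tan(-3.367°) = 0.0208, so H₀ = 1.5500 rad = 88.81°.
Daylight = 2H₀/(2π) × 41.20 h = (1.5500/π) × 41.20 = 20.33 h.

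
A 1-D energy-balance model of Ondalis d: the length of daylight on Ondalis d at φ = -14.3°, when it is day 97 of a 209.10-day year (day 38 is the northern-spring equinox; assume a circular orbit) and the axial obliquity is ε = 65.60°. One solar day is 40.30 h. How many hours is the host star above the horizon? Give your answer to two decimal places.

13.38 h

Solar longitude: λ_s = 360° × (97 − 38)/209.10 = 101.578°.
sin δ = sin 65.60° × sin 101.578° = 0.89215, so δ = +63.145°.
cos H₀ = −tan φ · tan δ = −tan(-14.3°) × tan(+63.145°) = 0.5034, so H₀ = 1.0433 rad = 59.77°.
Daylight = 2H₀/(2π) × 40.30 h = (1.0433/π) × 40.30 = 13.38 h.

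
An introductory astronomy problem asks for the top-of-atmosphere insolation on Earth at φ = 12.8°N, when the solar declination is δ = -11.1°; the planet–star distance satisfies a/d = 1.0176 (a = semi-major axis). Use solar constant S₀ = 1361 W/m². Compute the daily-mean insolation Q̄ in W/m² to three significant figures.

cos H₀ = −tan(+12.8°) tan(-11.100°) = 0.0446, H₀ = 1.5262 rad.
Bracket: H₀ sin φ sin δ + cos φ cos δ sin H₀ = 1.5262×0.22155×-0.19252 + 0.97515×0.98129×0.99901 = -0.065097 + 0.955958 = 0.890861.
Inverse-square distance factor (a/d)² = 1.0176² = 1.035510.
Q̄ = (S₀/π) × 1.035510 × [bracket] = (1361/π) × 1.035510 × 0.890861 = 399.6 W/m².

Q̄ ≈ 400 W/m²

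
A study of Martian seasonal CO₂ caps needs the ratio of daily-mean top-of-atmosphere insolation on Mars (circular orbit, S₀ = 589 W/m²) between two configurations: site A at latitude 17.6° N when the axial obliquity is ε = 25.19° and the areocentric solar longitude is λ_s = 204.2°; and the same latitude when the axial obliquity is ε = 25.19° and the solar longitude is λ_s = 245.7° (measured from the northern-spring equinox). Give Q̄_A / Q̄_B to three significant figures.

Q̄_A / Q̄_B ≈ 1.22

— Configuration A (φ=+17.6°):
sin δ = sin 25.19° × sin 204.2° = -0.17447, so δ = -10.048°.
cos H₀ = −tan(+17.6°) tan(-10.048°) = 0.0562, H₀ = 1.5146 rad.
Bracket: H₀ sin φ sin δ + cos φ cos δ sin H₀ = 1.5146×0.30237×-0.17447 + 0.95319×0.98466×0.99842 = -0.079902 + 0.937085 = 0.857183.
Q̄ = (S₀/π) × [bracket] = (589/π) × 0.857183 = 160.71 W/m².
— Configuration B (φ=+17.6°):
Solar declination: sin δ = sin ε · sin λ_s = sin 25.19° × sin 245.7° = -0.38791, so δ = -22.825°.
cos H₀ = −tan(+17.6°) tan(-22.825°) = 0.1335, H₀ = 1.4369 rad.
Bracket: H₀ sin φ sin δ + cos φ cos δ sin H₀ = 1.4369×0.30237×-0.38791 + 0.95319×0.92170×0.99105 = -0.168537 + 0.870692 = 0.702155.
Q̄ = (S₀/π) × [bracket] = (589/π) × 0.702155 = 131.64 W/m².
Ratio Q̄_A / Q̄_B = 160.71 / 131.64 = 1.221.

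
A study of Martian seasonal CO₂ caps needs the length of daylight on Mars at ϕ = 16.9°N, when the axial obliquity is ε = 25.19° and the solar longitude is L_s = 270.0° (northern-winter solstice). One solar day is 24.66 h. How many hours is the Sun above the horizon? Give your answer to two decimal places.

11.20 h

Solar declination: sin δ = sin ε · sin L_s = sin 25.19° × sin 270.0° = -0.42562, so δ = -25.190°.
cos h₀ = −tan ϕ · tan δ = −tan(+16.9°) × tan(-25.190°) = 0.1429, so h₀ = 1.4274 rad = 81.78°.
Daylight = 2h₀/(2π) × 24.66 h = (1.4274/π) × 24.66 = 11.20 h.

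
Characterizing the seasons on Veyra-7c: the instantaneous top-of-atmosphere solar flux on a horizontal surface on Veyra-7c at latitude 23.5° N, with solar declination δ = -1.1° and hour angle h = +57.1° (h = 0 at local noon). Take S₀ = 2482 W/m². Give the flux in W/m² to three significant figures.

cos θ_z = sin φ sin δ + cos φ cos δ cos h = -0.007655 + 0.498032 = 0.490377.
Flux = S₀ · cos θ_z = 2482 × 0.490377 = 1217 W/m².

1.22e+03 W/m²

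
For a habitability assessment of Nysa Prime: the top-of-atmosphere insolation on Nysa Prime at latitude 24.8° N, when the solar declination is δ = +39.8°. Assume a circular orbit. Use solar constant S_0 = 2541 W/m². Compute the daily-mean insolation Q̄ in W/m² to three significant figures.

Q̄ ≈ 948 W/m²

cos h₀ = −tan(+24.8°) tan(+39.800°) = -0.3850, h₀ = 1.9660 rad.
Bracket: h₀ sin ϕ sin δ + cos ϕ cos δ sin h₀ = 1.9660×0.41945×0.64011 + 0.90778×0.76828×0.92293 = 0.527859 + 0.643678 = 1.171537.
Q̄ = (S_0/π) × [bracket] = (2541/π) × 1.171537 = 947.6 W/m².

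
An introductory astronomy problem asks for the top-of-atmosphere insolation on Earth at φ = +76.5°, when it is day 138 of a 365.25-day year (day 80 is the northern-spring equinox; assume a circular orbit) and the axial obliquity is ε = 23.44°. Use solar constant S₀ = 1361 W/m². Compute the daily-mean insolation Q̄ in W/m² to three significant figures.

Solar longitude: λ_s = 360° × (138 − 80)/365.25 = 57.166°.
sin δ = sin 23.44° × sin 57.166° = 0.33424, so δ = +19.526°.
cos H₀ = −tan(+76.5°) tan(+19.526°) = -1.4772 ≤ −1 ⇒ polar day, H₀ = π.
Bracket: H₀ sin φ sin δ + cos φ cos δ sin H₀ = 3.1416×0.97237×0.33424 + 0.23345×0.94249×0.00000 = 1.021036 + 0.000000 = 1.021036.
Q̄ = (S₀/π) × [bracket] = (1361/π) × 1.021036 = 442.3 W/m².

Q̄ ≈ 442 W/m²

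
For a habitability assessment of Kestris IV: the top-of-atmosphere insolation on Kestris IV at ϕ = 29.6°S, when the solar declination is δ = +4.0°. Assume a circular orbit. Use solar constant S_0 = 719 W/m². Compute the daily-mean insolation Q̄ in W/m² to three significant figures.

Q̄ ≈ 186 W/m²

cos h₀ = −tan(-29.6°) tan(+4.000°) = 0.0397, h₀ = 1.5311 rad.
Bracket: h₀ sin ϕ sin δ + cos ϕ cos δ sin h₀ = 1.5311×-0.49394×0.06976 + 0.86949×0.99756×0.99921 = -0.052758 + 0.866683 = 0.813925.
Q̄ = (S_0/π) × [bracket] = (719/π) × 0.813925 = 186.3 W/m².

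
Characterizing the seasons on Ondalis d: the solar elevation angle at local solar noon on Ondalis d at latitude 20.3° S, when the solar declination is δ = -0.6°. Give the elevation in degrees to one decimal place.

70.3°

At local noon the hour angle is zero, so the zenith angle equals |ϕ − δ| = |-20.3° − (-0.600°)| = 19.700°.
Elevation = 90° − 19.700° = 70.3°.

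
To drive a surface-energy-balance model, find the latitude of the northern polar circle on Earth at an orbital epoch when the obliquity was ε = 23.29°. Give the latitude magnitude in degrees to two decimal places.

The polar circle is the lowest latitude that experiences at least one full rotation of continuous daylight at the northern-summer solstice; it lies at |φ| = 90° − ε = 90° − 23.29° = 66.71°.

66.71°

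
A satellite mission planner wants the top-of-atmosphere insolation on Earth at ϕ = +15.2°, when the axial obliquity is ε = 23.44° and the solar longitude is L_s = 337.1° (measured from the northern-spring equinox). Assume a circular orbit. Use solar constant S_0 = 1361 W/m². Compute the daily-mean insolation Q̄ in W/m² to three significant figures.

Solar declination: sin δ = sin ε · sin L_s = sin 23.44° × sin 337.1° = -0.15479, so δ = -8.905°.
cos h₀ = −tan(+15.2°) tan(-8.905°) = 0.0426, h₀ = 1.5282 rad.
Bracket: h₀ sin ϕ sin δ + cos ϕ cos δ sin h₀ = 1.5282×0.26219×-0.15479 + 0.96502×0.98795×0.99909 = -0.062021 + 0.952524 = 0.890503.
Q̄ = (S_0/π) × [bracket] = (1361/π) × 0.890503 = 385.8 W/m².

Q̄ ≈ 386 W/m²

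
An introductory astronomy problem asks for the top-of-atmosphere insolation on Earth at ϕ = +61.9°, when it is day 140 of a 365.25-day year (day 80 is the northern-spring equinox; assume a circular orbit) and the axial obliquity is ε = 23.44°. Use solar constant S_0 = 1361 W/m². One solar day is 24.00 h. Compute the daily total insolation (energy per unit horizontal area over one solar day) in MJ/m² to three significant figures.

38.3 MJ/m²

Solar longitude: L_s = 360° × (140 − 80)/365.25 = 59.138°.
sin δ = sin 23.44° × sin 59.138° = 0.34146, so δ = +19.966°.
cos h₀ = −tan(+61.9°) tan(+19.966°) = -0.6804, h₀ = 2.3191 rad.
Bracket: h₀ sin ϕ sin δ + cos ϕ cos δ sin h₀ = 2.3191×0.88213×0.34146 + 0.47101×0.93990×0.73284 = 0.698541 + 0.324430 = 1.022971.
Q̄ = (S_0/π) × [bracket] = (1361/π) × 1.022971 = 443.17 W/m².
Daily total = Q̄ × 24.00 h × 3600 s/h = 443.17 × 24.00 × 3600 / 10⁶ = 38.29 MJ/m².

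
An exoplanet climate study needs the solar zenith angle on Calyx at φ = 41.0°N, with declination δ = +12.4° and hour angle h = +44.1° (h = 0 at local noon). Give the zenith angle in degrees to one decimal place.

θ_z = 47.9°

cos θ_z = sin φ sin δ + cos φ cos δ cos h = 0.140879 + 0.529334 = 0.670213.
θ_z = arccos(0.670213) = 47.9°.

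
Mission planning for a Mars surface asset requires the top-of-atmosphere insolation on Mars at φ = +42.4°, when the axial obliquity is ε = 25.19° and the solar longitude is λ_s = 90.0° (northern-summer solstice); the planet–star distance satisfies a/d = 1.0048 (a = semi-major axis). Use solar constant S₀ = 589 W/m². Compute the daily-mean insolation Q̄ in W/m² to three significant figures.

Q̄ ≈ 224 W/m²

Solar declination: sin δ = sin ε · sin λ_s = sin 25.19° × sin 90.0° = 0.42562, so δ = +25.190°.
cos H₀ = −tan(+42.4°) tan(+25.190°) = -0.4295, H₀ = 2.0147 rad.
Bracket: H₀ sin φ sin δ + cos φ cos δ sin H₀ = 2.0147×0.67430×0.42562 + 0.73846×0.90490×0.90307 = 0.578210 + 0.603461 = 1.181671.
Inverse-square distance factor (a/d)² = 1.0048² = 1.009623.
Q̄ = (S₀/π) × 1.009623 × [bracket] = (589/π) × 1.009623 × 1.181671 = 223.7 W/m².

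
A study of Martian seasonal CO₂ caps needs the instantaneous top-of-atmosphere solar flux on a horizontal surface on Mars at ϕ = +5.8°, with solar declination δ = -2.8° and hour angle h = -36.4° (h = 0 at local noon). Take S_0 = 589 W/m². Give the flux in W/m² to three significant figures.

468 W/m²

cos θ_z = sin ϕ sin δ + cos ϕ cos δ cos h = -0.004937 + 0.799817 = 0.794880.
Flux = S_0 · cos θ_z = 589 × 0.794880 = 468.2 W/m².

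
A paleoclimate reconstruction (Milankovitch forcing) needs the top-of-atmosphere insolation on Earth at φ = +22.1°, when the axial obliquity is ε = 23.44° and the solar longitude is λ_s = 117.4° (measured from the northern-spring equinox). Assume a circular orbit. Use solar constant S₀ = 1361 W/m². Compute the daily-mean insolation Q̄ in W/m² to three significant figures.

Q̄ ≈ 470 W/m²

Solar declination: sin δ = sin ε · sin λ_s = sin 23.44° × sin 117.4° = 0.35316, so δ = +20.681°.
cos H₀ = −tan(+22.1°) tan(+20.681°) = -0.1533, H₀ = 1.7247 rad.
Bracket: H₀ sin φ sin δ + cos φ cos δ sin H₀ = 1.7247×0.37622×0.35316 + 0.92653×0.93556×0.98818 = 0.229154 + 0.856579 = 1.085733.
Q̄ = (S₀/π) × [bracket] = (1361/π) × 1.085733 = 470.4 W/m².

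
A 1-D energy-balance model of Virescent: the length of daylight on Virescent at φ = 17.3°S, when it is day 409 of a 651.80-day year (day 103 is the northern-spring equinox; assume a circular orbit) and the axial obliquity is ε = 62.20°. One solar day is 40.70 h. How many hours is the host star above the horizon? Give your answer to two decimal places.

19.66 h

Solar longitude: λ_s = 360° × (409 − 103)/651.80 = 169.009°.
sin δ = sin 62.20° × sin 169.009° = 0.16865, so δ = +9.709°.
cos H₀ = −tan φ · tan δ = −tan(-17.3°) × tan(+9.709°) = 0.0533, so H₀ = 1.5175 rad = 86.95°.
Daylight = 2H₀/(2π) × 40.70 h = (1.5175/π) × 40.70 = 19.66 h.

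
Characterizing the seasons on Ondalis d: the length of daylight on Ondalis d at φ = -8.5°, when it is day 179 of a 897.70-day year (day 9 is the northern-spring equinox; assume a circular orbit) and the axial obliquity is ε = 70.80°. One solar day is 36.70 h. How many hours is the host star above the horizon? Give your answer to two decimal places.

Solar longitude: λ_s = 360° × (179 − 9)/897.70 = 68.174°.
sin δ = sin 70.80° × sin 68.174° = 0.87668, so δ = +61.245°.
cos H₀ = −tan φ · tan δ = −tan(-8.5°) × tan(+61.245°) = 0.2724, so H₀ = 1.2950 rad = 74.20°.
Daylight = 2H₀/(2π) × 36.70 h = (1.2950/π) × 36.70 = 15.13 h.

15.13 h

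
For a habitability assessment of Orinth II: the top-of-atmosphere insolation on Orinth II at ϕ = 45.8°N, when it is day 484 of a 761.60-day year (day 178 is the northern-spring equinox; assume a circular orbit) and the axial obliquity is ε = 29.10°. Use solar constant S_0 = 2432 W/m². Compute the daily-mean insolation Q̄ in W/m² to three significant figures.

Solar longitude: L_s = 360° × (484 − 178)/761.60 = 144.643°.
sin δ = sin 29.10° × sin 144.643° = 0.28143, so δ = +16.345°.
cos h₀ = −tan(+45.8°) tan(+16.345°) = -0.3016, h₀ = 1.8772 rad.
Bracket: h₀ sin ϕ sin δ + cos ϕ cos δ sin h₀ = 1.8772×0.71691×0.28143 + 0.69717×0.95958×0.95344 = 0.378744 + 0.637842 = 1.016586.
Q̄ = (S_0/π) × [bracket] = (2432/π) × 1.016586 = 787.0 W/m².

Q̄ ≈ 787 W/m²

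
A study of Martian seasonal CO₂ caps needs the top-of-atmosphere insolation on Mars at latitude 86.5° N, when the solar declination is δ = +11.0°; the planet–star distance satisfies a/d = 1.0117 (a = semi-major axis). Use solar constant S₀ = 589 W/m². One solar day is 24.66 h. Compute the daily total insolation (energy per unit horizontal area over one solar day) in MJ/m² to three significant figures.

10.2 MJ/m²

cos H₀ = −tan(+86.5°) tan(+11.000°) = -3.1781 ≤ −1 ⇒ polar day, H₀ = π.
Bracket: H₀ sin φ sin δ + cos φ cos δ sin H₀ = 3.1416×0.99813×0.19081 + 0.06105×0.98163×0.00000 = 0.598328 + 0.000000 = 0.598328.
Inverse-square distance factor (a/d)² = 1.0117² = 1.023537.
Q̄ = (S₀/π) × 1.023537 × [bracket] = (589/π) × 1.023537 × 0.598328 = 114.82 W/m².
Daily total = Q̄ × 24.66 h × 3600 s/h = 114.82 × 24.66 × 3600 / 10⁶ = 10.19 MJ/m².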